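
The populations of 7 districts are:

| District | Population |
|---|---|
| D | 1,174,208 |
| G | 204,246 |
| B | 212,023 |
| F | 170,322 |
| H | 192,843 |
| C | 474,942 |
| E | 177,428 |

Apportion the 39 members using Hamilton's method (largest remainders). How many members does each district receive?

The standard divisor is 2606012/39 ≈ 66820.821.
Standard quotas: D 17.5725, G 3.0566, B 3.1730, F 2.5489, H 2.8860, C 7.1077, E 2.6553.
Lower quotas: D 17, G 3, B 3, F 2, H 2, C 7, E 2 (sum 36, leaving 3 seats).
Remainders in descending order: H 0.8860, E 0.6553, D 0.5725, F 0.5489, B 0.1730, C 0.1077, G 0.0566.
Largest remainders: H, E, D receive the extra seats.

D 18; G 3; B 3; F 2; H 3; C 7; E 3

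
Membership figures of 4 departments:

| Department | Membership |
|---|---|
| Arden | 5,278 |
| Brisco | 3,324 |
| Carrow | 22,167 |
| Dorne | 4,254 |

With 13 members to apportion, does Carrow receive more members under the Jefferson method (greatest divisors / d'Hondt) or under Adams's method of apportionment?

Jefferson

Jefferson: Arden 2, Brisco 1, Carrow 9, Dorne 1.
Adams: Arden 2, Brisco 2, Carrow 7, Dorne 2.
Carrow gets 9 under Jefferson and 7 under Adams.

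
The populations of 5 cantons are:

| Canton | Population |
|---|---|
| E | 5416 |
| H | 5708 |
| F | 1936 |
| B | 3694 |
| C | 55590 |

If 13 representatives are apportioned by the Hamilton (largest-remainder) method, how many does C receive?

Total 72344; standard divisor 72344/13 ≈ 5564.923.
Standard quotas: E 0.9732, H 1.0257, F 0.3479, B 0.6638, C 9.9894.
Lower quotas: E 0, H 1, F 0, B 0, C 9 (sum 10, leaving 3 seats).
Remainders in descending order: C 0.9894, E 0.9732, B 0.6638, F 0.3479, H 0.0257.
Largest remainders: C, E, B receive the extra seats.
C receives 10.

10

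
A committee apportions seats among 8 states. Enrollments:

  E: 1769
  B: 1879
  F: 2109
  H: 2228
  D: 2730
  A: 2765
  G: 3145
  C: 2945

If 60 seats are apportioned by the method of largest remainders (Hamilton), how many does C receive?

9

The standard divisor is 19570/60 ≈ 326.167.
Standard quotas: E 5.424, B 5.761, F 6.466, H 6.831, D 8.370, A 8.477, G 9.642, C 9.029.
Lower quotas: E 5, B 5, F 6, H 6, D 8, A 8, G 9, C 9 (sum 56, leaving 4 seats).
Remainders in descending order: H 0.831, B 0.761, G 0.642, A 0.477, F 0.466, E 0.424, D 0.370, C 0.029.
The surplus seats go to H, B, G, A.
C receives 9.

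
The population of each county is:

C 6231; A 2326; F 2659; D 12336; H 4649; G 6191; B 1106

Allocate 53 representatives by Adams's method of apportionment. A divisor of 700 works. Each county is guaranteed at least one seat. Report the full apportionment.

C: 9; A: 4; F: 4; D: 18; H: 7; G: 9; B: 2

With modified divisor 700: modified quotas C 8.901, A 3.323, F 3.799, D 17.623, H 6.641, G 8.844, B 1.580.
Rounding up: C 9, A 4, F 4, D 18, H 7, G 9, B 2 (total 53).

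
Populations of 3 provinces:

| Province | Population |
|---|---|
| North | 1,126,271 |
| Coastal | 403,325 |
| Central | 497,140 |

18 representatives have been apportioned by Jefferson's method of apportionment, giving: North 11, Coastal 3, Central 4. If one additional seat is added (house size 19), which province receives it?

Priority for the next seat is population ÷ (current seats + 1).
Priorities: North 93855.917, Coastal 100831.250, Central 99428.000.
Highest priority: Coastal.

Coastal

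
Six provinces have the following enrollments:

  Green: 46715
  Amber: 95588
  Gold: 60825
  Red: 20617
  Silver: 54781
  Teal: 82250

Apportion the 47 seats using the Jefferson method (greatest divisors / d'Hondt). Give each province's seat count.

Standard divisor 360776/47 ≈ 7676.085; standard quotas: Green 6.086, Amber 12.453, Gold 7.924, Red 2.686, Silver 7.137, Teal 10.715.
Rounding down gives 6, 12, 7, 2, 7, 10 = 44 seats, so the divisor must be adjusted.
With modified divisor 7100: modified quotas Green 6.580, Amber 13.463, Gold 8.567, Red 2.904, Silver 7.716, Teal 11.585.
Rounding down: Green 6, Amber 13, Gold 8, Red 2, Silver 7, Teal 11 (total 47).

Green: 6; Amber: 13; Gold: 8; Red: 2; Silver: 7; Teal: 11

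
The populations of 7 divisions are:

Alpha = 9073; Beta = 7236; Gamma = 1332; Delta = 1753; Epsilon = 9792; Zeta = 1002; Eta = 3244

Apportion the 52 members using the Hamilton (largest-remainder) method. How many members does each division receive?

Alpha: 14, Beta: 11, Gamma: 2, Delta: 3, Epsilon: 15, Zeta: 2, Eta: 5

Standard divisor: 33432 ÷ 52 ≈ 642.923.
Standard quotas: Alpha 14.1121, Beta 11.2548, Gamma 2.0718, Delta 2.7266, Epsilon 15.2304, Zeta 1.5585, Eta 5.0457.
Lower quotas: Alpha 14, Beta 11, Gamma 2, Delta 2, Epsilon 15, Zeta 1, Eta 5 (sum 50, leaving 2 seats).
Remainders in descending order: Delta 0.7266, Zeta 0.5585, Beta 0.2548, Epsilon 0.2304, Alpha 0.1121, Gamma 0.0718, Eta 0.0457.
Largest remainders: Delta, Zeta receive the extra seats.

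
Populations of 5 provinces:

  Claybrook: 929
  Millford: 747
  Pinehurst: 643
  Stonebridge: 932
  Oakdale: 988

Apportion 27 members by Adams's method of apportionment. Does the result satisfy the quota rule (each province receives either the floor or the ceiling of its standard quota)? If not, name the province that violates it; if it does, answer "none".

none

Standard quotas: Claybrook 5.917, Millford 4.758, Pinehurst 4.096, Stonebridge 5.936, Oakdale 6.293.
Adams allocation: Claybrook 6, Millford 5, Pinehurst 4, Stonebridge 6, Oakdale 6.
Every allocation lies between the lower and upper quota.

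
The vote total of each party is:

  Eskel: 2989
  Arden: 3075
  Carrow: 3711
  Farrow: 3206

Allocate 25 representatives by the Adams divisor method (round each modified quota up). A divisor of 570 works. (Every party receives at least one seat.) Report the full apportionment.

Eskel 6, Arden 6, Carrow 7, Farrow 6

With modified divisor 570: modified quotas Eskel 5.244, Arden 5.395, Carrow 6.511, Farrow 5.625.
Rounding up: Eskel 6, Arden 6, Carrow 7, Farrow 6 (total 25).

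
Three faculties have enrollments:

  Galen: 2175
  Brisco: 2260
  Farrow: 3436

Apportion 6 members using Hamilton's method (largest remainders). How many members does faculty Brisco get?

Total 7871; standard divisor 7871/6 ≈ 1311.833.
Standard quotas: Galen 1.658, Brisco 1.723, Farrow 2.619.
Lower quotas: Galen 1, Brisco 1, Farrow 2 (sum 4, leaving 2 seats).
Remainders in descending order: Brisco 0.723, Galen 0.658, Farrow 0.619.
Largest remainders: Brisco, Galen receive the extra seats.
Brisco receives 2.

2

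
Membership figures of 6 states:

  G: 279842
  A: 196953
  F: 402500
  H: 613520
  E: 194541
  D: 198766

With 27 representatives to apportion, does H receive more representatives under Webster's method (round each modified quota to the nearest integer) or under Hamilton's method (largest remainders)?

Hamilton

Webster: G 4, A 3, F 6, H 8, E 3, D 3.
Hamilton: G 4, A 3, F 5, H 9, E 3, D 3.
H gets 8 under Webster and 9 under Hamilton.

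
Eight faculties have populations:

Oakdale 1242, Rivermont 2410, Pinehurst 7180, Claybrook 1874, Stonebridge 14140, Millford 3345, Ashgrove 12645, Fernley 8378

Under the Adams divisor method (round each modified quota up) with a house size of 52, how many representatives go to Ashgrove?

12

Standard divisor 51214/52 ≈ 984.885; standard quotas: Oakdale 1.261, Rivermont 2.447, Pinehurst 7.290, Claybrook 1.903, Stonebridge 14.357, Millford 3.396, Ashgrove 12.839, Fernley 8.507.
Rounding up gives 2, 3, 8, 2, 15, 4, 13, 9 = 56 seats, so the divisor must be adjusted.
With modified divisor 1070: modified quotas Oakdale 1.161, Rivermont 2.252, Pinehurst 6.710, Claybrook 1.751, Stonebridge 13.215, Millford 3.126, Ashgrove 11.818, Fernley 7.830.
Rounding up: Oakdale 2, Rivermont 3, Pinehurst 7, Claybrook 2, Stonebridge 14, Millford 4, Ashgrove 12, Fernley 8 (total 52).
Ashgrove receives 12.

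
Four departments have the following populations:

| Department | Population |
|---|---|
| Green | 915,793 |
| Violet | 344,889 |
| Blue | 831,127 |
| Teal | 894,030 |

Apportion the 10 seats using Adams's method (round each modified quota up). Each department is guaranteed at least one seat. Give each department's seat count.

Green 3, Violet 1, Blue 3, Teal 3

Standard divisor 2985839/10 ≈ 298583.9; standard quotas: Green 3.067, Violet 1.155, Blue 2.784, Teal 2.994.
Rounding up gives 4, 2, 3, 3 = 12 seats, so the divisor must be adjusted.
With modified divisor 380200: modified quotas Green 2.409, Violet 0.907, Blue 2.186, Teal 2.351.
Rounding up: Green 3, Violet 1, Blue 3, Teal 3 (total 10).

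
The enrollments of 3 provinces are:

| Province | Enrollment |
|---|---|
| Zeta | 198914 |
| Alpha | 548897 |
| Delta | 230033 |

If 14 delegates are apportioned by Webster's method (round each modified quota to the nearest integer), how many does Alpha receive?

Standard divisor 977844/14 ≈ 69846; standard quotas: Zeta 2.848, Alpha 7.859, Delta 3.293.
Rounding to the nearest integer gives Zeta 3, Alpha 8, Delta 3 — total 14, matching the house size, so no adjustment is needed.
Alpha receives 8.

8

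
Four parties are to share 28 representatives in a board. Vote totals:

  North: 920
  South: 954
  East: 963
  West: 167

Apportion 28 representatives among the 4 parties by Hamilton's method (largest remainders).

North=9; South=9; East=9; West=1

Standard divisor: 3004 ÷ 28 ≈ 107.286.
Standard quotas: North 8.575, South 8.892, East 8.976, West 1.557.
Lower quotas: North 8, South 8, East 8, West 1 (sum 25, leaving 3 seats).
Remainders in descending order: East 0.976, South 0.892, North 0.575, West 0.557.
The surplus seats go to East, South, North.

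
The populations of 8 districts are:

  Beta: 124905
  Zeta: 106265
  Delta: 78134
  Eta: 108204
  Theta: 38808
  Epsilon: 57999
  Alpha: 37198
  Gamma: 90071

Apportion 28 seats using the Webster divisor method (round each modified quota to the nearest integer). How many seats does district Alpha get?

2

Standard divisor 641584/28 ≈ 22913.714; standard quotas: Beta 5.451, Zeta 4.638, Delta 3.410, Eta 4.722, Theta 1.694, Epsilon 2.531, Alpha 1.623, Gamma 3.931.
Rounding to the nearest integer gives 5, 5, 3, 5, 2, 3, 2, 4 = 29 seats, so the divisor must be adjusted.
With modified divisor 23400: modified quotas Beta 5.338, Zeta 4.541, Delta 3.339, Eta 4.624, Theta 1.658, Epsilon 2.479, Alpha 1.590, Gamma 3.849.
Rounding to the nearest integer: Beta 5, Zeta 5, Delta 3, Eta 5, Theta 2, Epsilon 2, Alpha 2, Gamma 4 (total 28).
Alpha receives 2.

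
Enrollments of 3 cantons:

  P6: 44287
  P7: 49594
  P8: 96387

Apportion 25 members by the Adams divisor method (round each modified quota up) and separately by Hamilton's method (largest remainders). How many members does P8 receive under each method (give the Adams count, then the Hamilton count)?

Adams: P6 6, P7 7, P8 12.
Hamilton: P6 6, P7 6, P8 13.
P8 gets 12 under Adams and 13 under Hamilton.

12 and 13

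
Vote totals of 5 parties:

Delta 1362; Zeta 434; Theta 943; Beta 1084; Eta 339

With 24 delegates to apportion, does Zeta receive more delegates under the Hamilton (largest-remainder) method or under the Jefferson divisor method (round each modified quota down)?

Hamilton

Hamilton: Delta 8, Zeta 3, Theta 5, Beta 6, Eta 2.
Jefferson: Delta 8, Zeta 2, Theta 6, Beta 6, Eta 2.
Zeta gets 3 under Hamilton and 2 under Jefferson.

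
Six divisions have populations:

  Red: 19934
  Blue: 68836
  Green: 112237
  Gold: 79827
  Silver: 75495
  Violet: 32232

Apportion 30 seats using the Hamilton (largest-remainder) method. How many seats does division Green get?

The standard divisor is 388561/30 ≈ 12952.033.
Standard quotas: Red 1.5391, Blue 5.3147, Green 8.6656, Gold 6.1633, Silver 5.8288, Violet 2.4886.
Lower quotas: Red 1, Blue 5, Green 8, Gold 6, Silver 5, Violet 2 (sum 27, leaving 3 seats).
Remainders in descending order: Silver 0.8288, Green 0.6656, Red 0.5391, Violet 0.4886, Blue 0.3147, Gold 0.1633.
The surplus seats go to Silver, Green, Red.
Green receives 9.

9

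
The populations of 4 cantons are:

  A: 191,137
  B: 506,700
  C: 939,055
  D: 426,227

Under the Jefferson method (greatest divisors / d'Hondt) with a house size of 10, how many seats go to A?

1

Standard divisor 2063119/10 ≈ 206311.9; standard quotas: A 0.926, B 2.456, C 4.552, D 2.066.
Rounding down gives 0, 2, 4, 2 = 8 seats, so the divisor must be adjusted.
With modified divisor 178400: modified quotas A 1.071, B 2.840, C 5.264, D 2.389.
Rounding down: A 1, B 2, C 5, D 2 (total 10).
A receives 1.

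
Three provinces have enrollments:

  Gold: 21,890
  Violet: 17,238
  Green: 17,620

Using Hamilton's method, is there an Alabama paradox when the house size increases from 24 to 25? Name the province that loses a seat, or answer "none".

At 24 seats: Gold 9, Violet 7, Green 8.
At 25 seats: Gold 10, Violet 7, Green 8.
No province's allocation decreased.

none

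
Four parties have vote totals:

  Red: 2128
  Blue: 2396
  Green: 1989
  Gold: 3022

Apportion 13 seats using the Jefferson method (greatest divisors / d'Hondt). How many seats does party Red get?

3

Standard divisor 9535/13 ≈ 733.462; standard quotas: Red 2.901, Blue 3.267, Green 2.712, Gold 4.120.
Rounding down gives 2, 3, 2, 4 = 11 seats, so the divisor must be adjusted.
With modified divisor 630: modified quotas Red 3.378, Blue 3.803, Green 3.157, Gold 4.797.
Rounding down: Red 3, Blue 3, Green 3, Gold 4 (total 13).
Red receives 3.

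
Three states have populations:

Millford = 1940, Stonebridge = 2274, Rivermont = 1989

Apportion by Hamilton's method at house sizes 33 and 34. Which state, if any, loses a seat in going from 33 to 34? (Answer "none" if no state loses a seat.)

none

At 33 seats: Millford 10, Stonebridge 12, Rivermont 11.
At 34 seats: Millford 11, Stonebridge 12, Rivermont 11.
No state's allocation decreased.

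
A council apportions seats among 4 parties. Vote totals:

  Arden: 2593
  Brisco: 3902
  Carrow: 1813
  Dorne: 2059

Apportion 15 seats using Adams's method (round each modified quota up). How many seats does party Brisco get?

Standard divisor 10367/15 ≈ 691.133; standard quotas: Arden 3.752, Brisco 5.646, Carrow 2.623, Dorne 2.979.
Rounding up gives 4, 6, 3, 3 = 16 seats, so the divisor must be adjusted.
With modified divisor 800: modified quotas Arden 3.241, Brisco 4.878, Carrow 2.266, Dorne 2.574.
Rounding up: Arden 4, Brisco 5, Carrow 3, Dorne 3 (total 15).
Brisco receives 5.

5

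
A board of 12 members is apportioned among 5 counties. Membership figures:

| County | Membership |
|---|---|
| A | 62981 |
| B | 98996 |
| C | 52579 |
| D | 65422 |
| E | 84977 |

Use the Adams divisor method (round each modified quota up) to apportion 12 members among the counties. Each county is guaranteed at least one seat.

Standard divisor 364955/12 ≈ 30412.917; standard quotas: A 2.071, B 3.255, C 1.729, D 2.151, E 2.794.
Rounding up gives 3, 4, 2, 3, 3 = 15 seats, so the divisor must be adjusted.
With modified divisor 37700: modified quotas A 1.671, B 2.626, C 1.395, D 1.735, E 2.254.
Rounding up: A 2, B 3, C 2, D 2, E 3 (total 12).

A 2, B 3, C 2, D 2, E 3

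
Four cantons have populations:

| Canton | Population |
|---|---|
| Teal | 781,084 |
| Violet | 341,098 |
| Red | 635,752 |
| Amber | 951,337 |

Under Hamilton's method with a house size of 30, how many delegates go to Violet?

4

The standard divisor is 2709271/30 ≈ 90309.033.
Standard quotas: Teal 8.6490, Violet 3.7770, Red 7.0397, Amber 10.5342.
Lower quotas: Teal 8, Violet 3, Red 7, Amber 10 (sum 28, leaving 2 seats).
Remainders in descending order: Violet 0.7770, Teal 0.6490, Amber 0.5342, Red 0.0397.
Largest remainders: Violet, Teal receive the extra seats.
Violet receives 4.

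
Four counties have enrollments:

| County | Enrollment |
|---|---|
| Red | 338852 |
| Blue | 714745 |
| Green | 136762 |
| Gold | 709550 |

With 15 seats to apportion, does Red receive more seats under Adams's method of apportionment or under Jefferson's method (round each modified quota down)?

Adams

Adams: Red 3, Blue 6, Green 1, Gold 5.
Jefferson: Red 2, Blue 6, Green 1, Gold 6.
Red gets 3 under Adams and 2 under Jefferson.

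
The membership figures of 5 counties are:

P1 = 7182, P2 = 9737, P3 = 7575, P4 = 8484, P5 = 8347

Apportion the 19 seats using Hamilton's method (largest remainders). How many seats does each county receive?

The standard divisor is 41325/19 = 2175.
Standard quotas: P1 3.3021, P2 4.4768, P3 3.4828, P4 3.9007, P5 3.8377.
Lower quotas: P1 3, P2 4, P3 3, P4 3, P5 3 (sum 16, leaving 3 seats).
Remainders in descending order: P4 0.9007, P5 0.8377, P3 0.4828, P2 0.4768, P1 0.3021.
The surplus seats go to P4, P5, P3.

P1 3; P2 4; P3 4; P4 4; P5 4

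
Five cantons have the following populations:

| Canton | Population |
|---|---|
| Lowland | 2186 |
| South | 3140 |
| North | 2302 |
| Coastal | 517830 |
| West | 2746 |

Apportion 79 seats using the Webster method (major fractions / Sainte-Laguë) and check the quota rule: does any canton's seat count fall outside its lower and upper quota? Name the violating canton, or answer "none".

Standard quotas: Lowland 0.327, South 0.470, North 0.344, Coastal 77.448, West 0.411.
Webster allocation: Lowland 0, South 0, North 0, Coastal 79, West 0.
Coastal has quota 77.448 (lower 77, upper 78) but receives 79 — outside the quota interval.

Coastal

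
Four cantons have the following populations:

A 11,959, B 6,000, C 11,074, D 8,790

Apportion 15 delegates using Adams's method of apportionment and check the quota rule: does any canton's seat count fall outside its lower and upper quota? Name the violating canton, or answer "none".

Standard quotas: A 4.743, B 2.380, C 4.392, D 3.486.
Adams allocation: A 5, B 3, C 4, D 3.
Every allocation lies between the lower and upper quota.

none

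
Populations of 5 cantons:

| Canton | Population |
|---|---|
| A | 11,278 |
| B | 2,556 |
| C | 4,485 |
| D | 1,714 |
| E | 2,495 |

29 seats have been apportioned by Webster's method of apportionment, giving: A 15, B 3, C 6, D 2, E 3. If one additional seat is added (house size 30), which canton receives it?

B

Priority for the next seat is population ÷ (current seats + 0.5).
Priorities: A 727.613, B 730.286, C 690.000, D 685.600, E 712.857.
Highest priority: B.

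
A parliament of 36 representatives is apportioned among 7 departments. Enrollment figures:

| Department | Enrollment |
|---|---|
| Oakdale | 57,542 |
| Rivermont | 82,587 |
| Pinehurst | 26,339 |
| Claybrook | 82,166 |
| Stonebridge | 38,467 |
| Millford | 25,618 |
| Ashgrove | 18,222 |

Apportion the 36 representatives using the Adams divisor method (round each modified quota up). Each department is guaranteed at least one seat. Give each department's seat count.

Oakdale=6; Rivermont=9; Pinehurst=3; Claybrook=9; Stonebridge=4; Millford=3; Ashgrove=2

Standard divisor 330941/36 ≈ 9192.806; standard quotas: Oakdale 6.259, Rivermont 8.984, Pinehurst 2.865, Claybrook 8.938, Stonebridge 4.184, Millford 2.787, Ashgrove 1.982.
Rounding up gives 7, 9, 3, 9, 5, 3, 2 = 38 seats, so the divisor must be adjusted.
With modified divisor 9900: modified quotas Oakdale 5.812, Rivermont 8.342, Pinehurst 2.661, Claybrook 8.300, Stonebridge 3.886, Millford 2.588, Ashgrove 1.841.
Rounding up: Oakdale 6, Rivermont 9, Pinehurst 3, Claybrook 9, Stonebridge 4, Millford 3, Ashgrove 2 (total 36).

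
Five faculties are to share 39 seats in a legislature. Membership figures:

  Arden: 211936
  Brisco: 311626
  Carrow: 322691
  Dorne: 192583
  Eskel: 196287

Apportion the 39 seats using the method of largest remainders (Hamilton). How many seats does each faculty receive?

Arden: 7, Brisco: 10, Carrow: 10, Dorne: 6, Eskel: 6

The standard divisor is 1235123/39 ≈ 31669.821.
Standard quotas: Arden 6.6920, Brisco 9.8398, Carrow 10.1892, Dorne 6.0810, Eskel 6.1979.
Lower quotas: Arden 6, Brisco 9, Carrow 10, Dorne 6, Eskel 6 (sum 37, leaving 2 seats).
Remainders in descending order: Brisco 0.8398, Arden 0.6920, Eskel 0.1979, Carrow 0.1892, Dorne 0.0810.
The surplus seats go to Brisco, Arden.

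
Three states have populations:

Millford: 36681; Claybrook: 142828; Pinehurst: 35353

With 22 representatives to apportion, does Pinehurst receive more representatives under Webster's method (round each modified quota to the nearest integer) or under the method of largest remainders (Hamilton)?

Webster

Webster: Millford 4, Claybrook 14, Pinehurst 4.
Hamilton: Millford 4, Claybrook 15, Pinehurst 3.
Pinehurst gets 4 under Webster and 3 under Hamilton.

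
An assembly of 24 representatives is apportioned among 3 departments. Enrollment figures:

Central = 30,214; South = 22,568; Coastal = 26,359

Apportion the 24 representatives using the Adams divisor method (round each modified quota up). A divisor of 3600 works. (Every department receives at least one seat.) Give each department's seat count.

Central=9; South=7; Coastal=8

With modified divisor 3600: modified quotas Central 8.393, South 6.269, Coastal 7.322.
Rounding up: Central 9, South 7, Coastal 8 (total 24).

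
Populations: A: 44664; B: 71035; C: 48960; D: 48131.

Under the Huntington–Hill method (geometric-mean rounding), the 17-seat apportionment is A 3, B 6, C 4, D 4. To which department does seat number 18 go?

Priority for the next seat is population ÷ (√(s·(s+1))).
Priorities: A 12893.386, B 10960.938, C 10947.789, D 10762.419.
Highest priority: A.

A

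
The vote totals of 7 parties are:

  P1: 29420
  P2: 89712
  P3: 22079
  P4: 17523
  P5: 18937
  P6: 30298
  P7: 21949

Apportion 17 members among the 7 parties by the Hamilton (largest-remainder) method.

Total 229918; standard divisor 229918/17 ≈ 13524.588.
Standard quotas: P1 2.1753, P2 6.6333, P3 1.6325, P4 1.2956, P5 1.4002, P6 2.2402, P7 1.6229.
Lower quotas: P1 2, P2 6, P3 1, P4 1, P5 1, P6 2, P7 1 (sum 14, leaving 3 seats).
Remainders in descending order: P2 0.6333, P3 0.6325, P7 0.6229, P5 0.4002, P4 0.2956, P6 0.2402, P1 0.1753.
The surplus seats go to P2, P3, P7.

P1: 2; P2: 7; P3: 2; P4: 1; P5: 1; P6: 2; P7: 2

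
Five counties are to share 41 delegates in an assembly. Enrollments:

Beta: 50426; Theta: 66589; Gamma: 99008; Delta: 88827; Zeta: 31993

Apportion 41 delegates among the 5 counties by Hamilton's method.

Standard divisor: 336843 ÷ 41 ≈ 8215.683.
Standard quotas: Beta 6.1378, Theta 8.1051, Gamma 12.0511, Delta 10.8119, Zeta 3.8941.
Lower quotas: Beta 6, Theta 8, Gamma 12, Delta 10, Zeta 3 (sum 39, leaving 2 seats).
Remainders in descending order: Zeta 0.8941, Delta 0.8119, Beta 0.1378, Theta 0.1051, Gamma 0.0511.
The surplus seats go to Zeta, Delta.

Beta 6; Theta 8; Gamma 12; Delta 11; Zeta 4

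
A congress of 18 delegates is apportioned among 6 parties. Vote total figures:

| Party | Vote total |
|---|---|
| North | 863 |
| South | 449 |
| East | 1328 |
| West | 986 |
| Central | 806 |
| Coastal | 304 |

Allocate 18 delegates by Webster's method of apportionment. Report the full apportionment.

North 3, South 2, East 5, West 4, Central 3, Coastal 1

Standard divisor 4736/18 ≈ 263.111; standard quotas: North 3.280, South 1.707, East 5.047, West 3.747, Central 3.063, Coastal 1.155.
Rounding to the nearest integer gives North 3, South 2, East 5, West 4, Central 3, Coastal 1 — total 18, matching the house size, so no adjustment is needed.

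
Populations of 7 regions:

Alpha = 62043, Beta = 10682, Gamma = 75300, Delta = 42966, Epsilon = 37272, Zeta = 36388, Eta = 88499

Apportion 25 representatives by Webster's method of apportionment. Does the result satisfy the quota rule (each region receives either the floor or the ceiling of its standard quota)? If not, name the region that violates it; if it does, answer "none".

none

Standard quotas: Alpha 4.392, Beta 0.756, Gamma 5.331, Delta 3.042, Epsilon 2.639, Zeta 2.576, Eta 6.265.
Webster allocation: Alpha 4, Beta 1, Gamma 5, Delta 3, Epsilon 3, Zeta 3, Eta 6.
Every allocation lies between the lower and upper quota.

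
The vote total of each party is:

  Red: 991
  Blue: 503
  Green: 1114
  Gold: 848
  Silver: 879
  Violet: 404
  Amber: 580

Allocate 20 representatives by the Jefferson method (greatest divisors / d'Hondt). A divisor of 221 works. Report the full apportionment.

With modified divisor 221: modified quotas Red 4.484, Blue 2.276, Green 5.041, Gold 3.837, Silver 3.977, Violet 1.828, Amber 2.624.
Rounding down: Red 4, Blue 2, Green 5, Gold 3, Silver 3, Violet 1, Amber 2 (total 20).

Red 4, Blue 2, Green 5, Gold 3, Silver 3, Violet 1, Amber 2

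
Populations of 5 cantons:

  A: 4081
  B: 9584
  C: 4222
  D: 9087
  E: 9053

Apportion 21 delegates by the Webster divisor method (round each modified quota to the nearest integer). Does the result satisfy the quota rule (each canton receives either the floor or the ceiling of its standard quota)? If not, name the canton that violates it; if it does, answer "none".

Standard quotas: A 2.379, B 5.586, C 2.461, D 5.297, E 5.277.
Webster allocation: A 2, B 6, C 3, D 5, E 5.
Every allocation lies between the lower and upper quota.

none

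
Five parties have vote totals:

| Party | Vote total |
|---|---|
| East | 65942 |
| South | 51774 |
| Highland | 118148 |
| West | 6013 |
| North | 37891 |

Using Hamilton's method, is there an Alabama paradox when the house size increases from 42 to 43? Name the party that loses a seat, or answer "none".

none

At 42 seats: East 10, South 8, Highland 18, West 1, North 5.
At 43 seats: East 10, South 8, Highland 18, West 1, North 6.
No party's allocation decreased.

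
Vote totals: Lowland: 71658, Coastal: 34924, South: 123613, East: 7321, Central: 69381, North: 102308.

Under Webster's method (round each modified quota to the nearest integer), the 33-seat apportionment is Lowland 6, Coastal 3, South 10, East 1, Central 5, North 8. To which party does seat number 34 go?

Central

Priority for the next seat is population ÷ (current seats + 0.5).
Priorities: Lowland 11024.308, Coastal 9978.286, South 11772.667, East 4880.667, Central 12614.727, North 12036.235.
Highest priority: Central.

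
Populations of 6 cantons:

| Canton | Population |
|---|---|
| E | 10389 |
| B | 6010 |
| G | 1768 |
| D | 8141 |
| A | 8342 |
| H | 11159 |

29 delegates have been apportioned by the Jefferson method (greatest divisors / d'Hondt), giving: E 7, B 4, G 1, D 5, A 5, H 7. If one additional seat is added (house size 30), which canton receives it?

Priority for the next seat is population ÷ (current seats + 1).
Priorities: E 1298.625, B 1202.000, G 884.000, D 1356.833, A 1390.333, H 1394.875.
Highest priority: H.

H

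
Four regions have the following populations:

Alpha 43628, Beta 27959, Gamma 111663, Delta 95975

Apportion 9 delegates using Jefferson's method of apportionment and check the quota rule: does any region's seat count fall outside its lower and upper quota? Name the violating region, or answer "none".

Standard quotas: Alpha 1.406, Beta 0.901, Gamma 3.599, Delta 3.093.
Jefferson allocation: Alpha 1, Beta 1, Gamma 4, Delta 3.
Every allocation lies between the lower and upper quota.

none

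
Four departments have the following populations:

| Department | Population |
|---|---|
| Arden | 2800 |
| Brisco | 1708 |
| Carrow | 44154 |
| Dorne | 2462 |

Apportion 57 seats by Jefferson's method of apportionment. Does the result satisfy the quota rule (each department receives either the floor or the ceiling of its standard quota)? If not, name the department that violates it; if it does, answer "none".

Standard quotas: Arden 3.122, Brisco 1.904, Carrow 49.229, Dorne 2.745.
Jefferson allocation: Arden 3, Brisco 1, Carrow 51, Dorne 2.
Carrow has quota 49.229 (lower 49, upper 50) but receives 51 — outside the quota interval.

Carrow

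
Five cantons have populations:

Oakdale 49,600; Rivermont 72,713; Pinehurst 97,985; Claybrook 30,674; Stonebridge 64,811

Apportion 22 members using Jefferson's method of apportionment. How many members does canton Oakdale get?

Standard divisor 315783/22 ≈ 14353.773; standard quotas: Oakdale 3.456, Rivermont 5.066, Pinehurst 6.826, Claybrook 2.137, Stonebridge 4.515.
Rounding down gives 3, 5, 6, 2, 4 = 20 seats, so the divisor must be adjusted.
With modified divisor 12700: modified quotas Oakdale 3.906, Rivermont 5.725, Pinehurst 7.715, Claybrook 2.415, Stonebridge 5.103.
Rounding down: Oakdale 3, Rivermont 5, Pinehurst 7, Claybrook 2, Stonebridge 5 (total 22).
Oakdale receives 3.

3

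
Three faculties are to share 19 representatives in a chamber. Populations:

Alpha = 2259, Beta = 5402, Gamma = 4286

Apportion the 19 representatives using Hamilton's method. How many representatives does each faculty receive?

The standard divisor is 11947/19 ≈ 628.789.
Standard quotas: Alpha 3.5926, Beta 8.5911, Gamma 6.8163.
Lower quotas: Alpha 3, Beta 8, Gamma 6 (sum 17, leaving 2 seats).
Remainders in descending order: Gamma 0.8163, Alpha 0.5926, Beta 0.5911.
Largest remainders: Gamma, Alpha receive the extra seats.

Alpha: 4, Beta: 8, Gamma: 7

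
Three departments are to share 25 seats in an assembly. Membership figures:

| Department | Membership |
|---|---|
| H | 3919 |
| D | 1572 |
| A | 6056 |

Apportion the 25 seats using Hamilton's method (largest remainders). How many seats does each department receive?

Total 11547; standard divisor 11547/25 ≈ 461.88.
Standard quotas: H 8.4849, D 3.4035, A 13.1116.
Lower quotas: H 8, D 3, A 13 (sum 24, leaving 1 seat).
Remainders in descending order: H 0.4849, D 0.4035, A 0.1116.
The surplus seat goes to H.

H: 9, D: 3, A: 13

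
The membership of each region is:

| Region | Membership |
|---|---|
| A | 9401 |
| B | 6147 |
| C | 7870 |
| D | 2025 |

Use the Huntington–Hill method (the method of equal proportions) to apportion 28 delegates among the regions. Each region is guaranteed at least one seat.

A 10, B 7, C 9, D 2

With divisor 912: modified quotas A 10.308, B 6.740, C 8.629, D 2.220.
Geometric-mean thresholds: A √(10·11)=10.488, B √(6·7)=6.481, C √(8·9)=8.485, D √(2·3)=2.449.
Each quota rounded against its threshold gives A 10, B 7, C 9, D 2 (total 28).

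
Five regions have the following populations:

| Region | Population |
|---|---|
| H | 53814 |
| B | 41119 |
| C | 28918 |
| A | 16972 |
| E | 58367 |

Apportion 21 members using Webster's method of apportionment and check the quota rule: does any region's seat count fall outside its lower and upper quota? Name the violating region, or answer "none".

none

Standard quotas: H 5.673, B 4.335, C 3.049, A 1.789, E 6.153.
Webster allocation: H 6, B 4, C 3, A 2, E 6.
Every allocation lies between the lower and upper quota.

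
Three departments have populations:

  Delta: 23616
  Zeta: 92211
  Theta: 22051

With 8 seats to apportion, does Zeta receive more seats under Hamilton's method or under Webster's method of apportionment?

Webster

Hamilton: Delta 2, Zeta 5, Theta 1.
Webster: Delta 1, Zeta 6, Theta 1.
Zeta gets 5 under Hamilton and 6 under Webster.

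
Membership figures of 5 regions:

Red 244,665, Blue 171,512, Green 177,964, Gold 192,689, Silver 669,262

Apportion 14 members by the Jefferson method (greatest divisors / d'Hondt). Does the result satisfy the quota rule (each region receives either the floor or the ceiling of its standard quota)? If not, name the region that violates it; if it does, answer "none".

Standard quotas: Red 2.352, Blue 1.649, Green 1.711, Gold 1.853, Silver 6.435.
Jefferson allocation: Red 2, Blue 1, Green 2, Gold 2, Silver 7.
Every allocation lies between the lower and upper quota.

none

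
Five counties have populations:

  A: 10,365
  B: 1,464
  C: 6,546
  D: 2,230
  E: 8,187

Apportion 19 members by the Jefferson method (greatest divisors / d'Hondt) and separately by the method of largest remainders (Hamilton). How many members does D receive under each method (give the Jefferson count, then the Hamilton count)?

Jefferson: A 7, B 1, C 4, D 1, E 6.
Hamilton: A 7, B 1, C 4, D 2, E 5.
D gets 1 under Jefferson and 2 under Hamilton.

1 and 2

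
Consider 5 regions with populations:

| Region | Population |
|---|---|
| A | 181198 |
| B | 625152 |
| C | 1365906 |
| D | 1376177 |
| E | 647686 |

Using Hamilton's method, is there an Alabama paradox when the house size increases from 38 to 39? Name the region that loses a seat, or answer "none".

A

At 38 seats: A 2, B 6, C 12, D 12, E 6.
At 39 seats: A 1, B 6, C 13, D 13, E 6.
A drops from 2 to 1.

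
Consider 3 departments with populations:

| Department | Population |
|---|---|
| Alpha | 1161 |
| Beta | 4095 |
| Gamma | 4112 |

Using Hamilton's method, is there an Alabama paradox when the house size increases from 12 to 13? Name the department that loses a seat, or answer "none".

Alpha

At 12 seats: Alpha 2, Beta 5, Gamma 5.
At 13 seats: Alpha 1, Beta 6, Gamma 6.
Alpha drops from 2 to 1.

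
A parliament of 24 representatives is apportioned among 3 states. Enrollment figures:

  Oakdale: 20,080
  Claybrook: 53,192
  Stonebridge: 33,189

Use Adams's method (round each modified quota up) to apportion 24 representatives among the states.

Standard divisor 106461/24 ≈ 4435.875; standard quotas: Oakdale 4.527, Claybrook 11.991, Stonebridge 7.482.
Rounding up gives 5, 12, 8 = 25 seats, so the divisor must be adjusted.
With modified divisor 4800: modified quotas Oakdale 4.183, Claybrook 11.082, Stonebridge 6.914.
Rounding up: Oakdale 5, Claybrook 12, Stonebridge 7 (total 24).

Oakdale=5, Claybrook=12, Stonebridge=7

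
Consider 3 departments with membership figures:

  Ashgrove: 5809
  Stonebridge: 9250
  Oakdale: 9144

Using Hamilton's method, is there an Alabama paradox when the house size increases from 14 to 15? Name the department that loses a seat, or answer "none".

Ashgrove

At 14 seats: Ashgrove 4, Stonebridge 5, Oakdale 5.
At 15 seats: Ashgrove 3, Stonebridge 6, Oakdale 6.
Ashgrove drops from 4 to 3.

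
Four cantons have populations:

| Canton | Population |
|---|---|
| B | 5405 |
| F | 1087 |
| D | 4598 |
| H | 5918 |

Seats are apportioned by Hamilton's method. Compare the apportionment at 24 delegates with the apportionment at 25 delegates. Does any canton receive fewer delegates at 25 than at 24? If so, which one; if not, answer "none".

F

At 24 seats: B 8, F 2, D 6, H 8.
At 25 seats: B 8, F 1, D 7, H 9.
F drops from 2 to 1.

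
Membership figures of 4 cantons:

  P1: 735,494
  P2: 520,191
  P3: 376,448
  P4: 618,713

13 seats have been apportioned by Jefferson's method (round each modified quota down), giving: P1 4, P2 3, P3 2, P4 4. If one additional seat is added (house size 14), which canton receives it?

P1

Priority for the next seat is population ÷ (current seats + 1).
Priorities: P1 147098.800, P2 130047.750, P3 125482.667, P4 123742.600.
Highest priority: P1.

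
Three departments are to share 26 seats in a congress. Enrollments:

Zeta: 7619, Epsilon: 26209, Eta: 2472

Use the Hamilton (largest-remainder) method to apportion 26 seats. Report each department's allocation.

Zeta 5; Epsilon 19; Eta 2

Standard divisor: 36300 ÷ 26 ≈ 1396.154.
Standard quotas: Zeta 5.4571, Epsilon 18.7723, Eta 1.7706.
Lower quotas: Zeta 5, Epsilon 18, Eta 1 (sum 24, leaving 2 seats).
Remainders in descending order: Epsilon 0.7723, Eta 0.7706, Zeta 0.4571.
The surplus seats go to Epsilon, Eta.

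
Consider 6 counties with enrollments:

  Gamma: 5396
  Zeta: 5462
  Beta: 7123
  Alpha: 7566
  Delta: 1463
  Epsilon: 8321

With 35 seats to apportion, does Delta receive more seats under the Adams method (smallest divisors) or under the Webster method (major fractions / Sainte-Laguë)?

Adams

Adams: Gamma 5, Zeta 6, Beta 7, Alpha 7, Delta 2, Epsilon 8.
Webster: Gamma 5, Zeta 6, Beta 7, Alpha 8, Delta 1, Epsilon 8.
Delta gets 2 under Adams and 1 under Webster.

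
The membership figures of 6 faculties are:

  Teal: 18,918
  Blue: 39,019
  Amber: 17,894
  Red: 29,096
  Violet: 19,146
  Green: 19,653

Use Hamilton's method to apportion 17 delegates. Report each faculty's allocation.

Standard divisor: 143726 ÷ 17 ≈ 8454.471.
Standard quotas: Teal 2.2376, Blue 4.6152, Amber 2.1165, Red 3.4415, Violet 2.2646, Green 2.3246.
Lower quotas: Teal 2, Blue 4, Amber 2, Red 3, Violet 2, Green 2 (sum 15, leaving 2 seats).
Remainders in descending order: Blue 0.6152, Red 0.4415, Green 0.3246, Violet 0.2646, Teal 0.2376, Amber 0.1165.
The surplus seats go to Blue, Red.

Teal=2, Blue=5, Amber=2, Red=4, Violet=2, Green=2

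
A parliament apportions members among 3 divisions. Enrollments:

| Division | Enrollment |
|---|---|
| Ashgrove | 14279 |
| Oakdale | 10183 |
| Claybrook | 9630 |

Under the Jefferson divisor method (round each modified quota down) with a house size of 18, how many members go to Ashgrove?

Standard divisor 34092/18 ≈ 1894; standard quotas: Ashgrove 7.539, Oakdale 5.376, Claybrook 5.084.
Rounding down gives 7, 5, 5 = 17 seats, so the divisor must be adjusted.
With modified divisor 1740: modified quotas Ashgrove 8.206, Oakdale 5.852, Claybrook 5.534.
Rounding down: Ashgrove 8, Oakdale 5, Claybrook 5 (total 18).
Ashgrove receives 8.

8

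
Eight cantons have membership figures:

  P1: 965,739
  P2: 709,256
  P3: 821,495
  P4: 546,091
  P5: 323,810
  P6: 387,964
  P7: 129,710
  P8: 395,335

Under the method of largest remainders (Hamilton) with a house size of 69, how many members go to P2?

The standard divisor is 4279400/69 ≈ 62020.29.
Standard quotas: P1 15.5713, P2 11.4359, P3 13.2456, P4 8.8050, P5 5.2210, P6 6.2554, P7 2.0914, P8 6.3743.
Lower quotas: P1 15, P2 11, P3 13, P4 8, P5 5, P6 6, P7 2, P8 6 (sum 66, leaving 3 seats).
Remainders in descending order: P4 0.8050, P1 0.5713, P2 0.4359, P8 0.3743, P6 0.2554, P3 0.2456, P5 0.2210, P7 0.0914.
Largest remainders: P4, P1, P2 receive the extra seats.
P2 receives 12.

12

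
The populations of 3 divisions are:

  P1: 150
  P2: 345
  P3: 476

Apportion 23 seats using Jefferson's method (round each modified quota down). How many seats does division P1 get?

Standard divisor 971/23 ≈ 42.217; standard quotas: P1 3.553, P2 8.172, P3 11.275.
Rounding down gives 3, 8, 11 = 22 seats, so the divisor must be adjusted.
With modified divisor 39: modified quotas P1 3.846, P2 8.846, P3 12.205.
Rounding down: P1 3, P2 8, P3 12 (total 23).
P1 receives 3.

3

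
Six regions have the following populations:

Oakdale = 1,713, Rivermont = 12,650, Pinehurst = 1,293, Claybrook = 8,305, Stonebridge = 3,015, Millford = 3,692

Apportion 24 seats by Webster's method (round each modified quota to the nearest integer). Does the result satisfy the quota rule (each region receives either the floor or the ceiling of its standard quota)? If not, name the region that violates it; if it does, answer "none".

Standard quotas: Oakdale 1.341, Rivermont 9.900, Pinehurst 1.012, Claybrook 6.499, Stonebridge 2.359, Millford 2.889.
Webster allocation: Oakdale 1, Rivermont 10, Pinehurst 1, Claybrook 7, Stonebridge 2, Millford 3.
Every allocation lies between the lower and upper quota.

none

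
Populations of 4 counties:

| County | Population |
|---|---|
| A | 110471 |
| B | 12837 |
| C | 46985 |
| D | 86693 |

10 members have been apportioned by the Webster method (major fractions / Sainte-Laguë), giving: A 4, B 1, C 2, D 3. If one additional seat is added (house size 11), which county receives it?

D

Priority for the next seat is population ÷ (current seats + 0.5).
Priorities: A 24549.111, B 8558.000, C 18794.000, D 24769.429.
Highest priority: D.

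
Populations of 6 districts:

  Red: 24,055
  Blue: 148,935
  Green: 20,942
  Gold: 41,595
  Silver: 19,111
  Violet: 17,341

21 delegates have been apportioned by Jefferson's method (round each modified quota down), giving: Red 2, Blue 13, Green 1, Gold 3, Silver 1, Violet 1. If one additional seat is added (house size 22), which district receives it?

Priority for the next seat is population ÷ (current seats + 1).
Priorities: Red 8018.333, Blue 10638.214, Green 10471.000, Gold 10398.750, Silver 9555.500, Violet 8670.500.
Highest priority: Blue.

Blue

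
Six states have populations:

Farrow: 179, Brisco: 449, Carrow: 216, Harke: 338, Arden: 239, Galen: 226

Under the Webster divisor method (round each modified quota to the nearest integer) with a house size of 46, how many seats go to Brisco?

13

Standard divisor 1647/46 ≈ 35.804; standard quotas: Farrow 4.999, Brisco 12.540, Carrow 6.033, Harke 9.440, Arden 6.675, Galen 6.312.
Rounding to the nearest integer gives Farrow 5, Brisco 13, Carrow 6, Harke 9, Arden 7, Galen 6 — total 46, matching the house size, so no adjustment is needed.
Brisco receives 13.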